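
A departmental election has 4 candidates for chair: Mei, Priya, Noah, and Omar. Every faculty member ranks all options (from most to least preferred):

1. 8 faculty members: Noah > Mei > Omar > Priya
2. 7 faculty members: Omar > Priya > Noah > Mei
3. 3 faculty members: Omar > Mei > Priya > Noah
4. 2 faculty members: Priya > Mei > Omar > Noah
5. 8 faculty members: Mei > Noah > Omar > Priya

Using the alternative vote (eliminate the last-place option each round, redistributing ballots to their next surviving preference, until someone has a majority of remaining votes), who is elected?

Round 1: Mei 8, Priya 2, Noah 8, Omar 10. Eliminate Priya.
Round 2: Mei 10, Noah 8, Omar 10. Eliminate Noah.
Round 3: Mei 18, Omar 10. Mei has a majority.

Mei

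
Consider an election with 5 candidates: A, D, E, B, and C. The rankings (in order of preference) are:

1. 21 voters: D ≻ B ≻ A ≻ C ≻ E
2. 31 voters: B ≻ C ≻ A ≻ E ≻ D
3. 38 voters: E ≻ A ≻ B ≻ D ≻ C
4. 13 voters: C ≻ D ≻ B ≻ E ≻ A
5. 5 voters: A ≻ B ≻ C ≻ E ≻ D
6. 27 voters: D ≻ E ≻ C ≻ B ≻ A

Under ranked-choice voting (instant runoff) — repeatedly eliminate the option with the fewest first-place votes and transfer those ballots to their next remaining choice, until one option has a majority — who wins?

E

Round 1: A 5, D 48, E 38, B 31, C 13. Eliminate A.
Round 2: D 48, E 38, B 36, C 13. Eliminate C.
Round 3: D 61, E 38, B 36. Eliminate B.
Round 4: D 61, E 74. E has a majority.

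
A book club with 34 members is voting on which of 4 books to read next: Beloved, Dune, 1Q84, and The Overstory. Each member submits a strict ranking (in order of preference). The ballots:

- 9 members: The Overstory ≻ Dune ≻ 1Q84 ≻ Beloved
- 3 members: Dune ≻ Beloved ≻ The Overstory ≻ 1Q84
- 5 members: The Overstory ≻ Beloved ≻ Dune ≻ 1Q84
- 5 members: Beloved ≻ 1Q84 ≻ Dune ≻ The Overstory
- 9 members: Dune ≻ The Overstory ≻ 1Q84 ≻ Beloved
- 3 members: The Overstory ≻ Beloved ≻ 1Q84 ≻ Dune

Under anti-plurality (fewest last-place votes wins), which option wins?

Last-place votes: Beloved 18, Dune 3, 1Q84 8, The Overstory 5.
Dune is ranked last by the fewest voters, so Dune wins.

Dune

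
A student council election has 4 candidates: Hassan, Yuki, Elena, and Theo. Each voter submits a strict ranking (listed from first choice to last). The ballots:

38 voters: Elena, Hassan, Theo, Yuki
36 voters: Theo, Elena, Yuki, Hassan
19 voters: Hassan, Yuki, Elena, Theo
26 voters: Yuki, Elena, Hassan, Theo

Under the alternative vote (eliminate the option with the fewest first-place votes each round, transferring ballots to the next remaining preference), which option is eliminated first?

Round 1: Hassan 19, Yuki 26, Elena 38, Theo 36. Eliminate Hassan.

Hassan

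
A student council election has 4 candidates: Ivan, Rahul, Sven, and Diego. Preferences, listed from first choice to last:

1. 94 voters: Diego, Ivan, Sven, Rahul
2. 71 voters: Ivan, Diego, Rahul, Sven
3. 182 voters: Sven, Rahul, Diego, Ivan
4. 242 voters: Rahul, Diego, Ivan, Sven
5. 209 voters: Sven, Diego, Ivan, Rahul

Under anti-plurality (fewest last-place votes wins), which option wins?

Diego

Last-place votes: Ivan 182, Rahul 303, Sven 313, Diego 0.
Diego is ranked last by the fewest voters, so Diego wins.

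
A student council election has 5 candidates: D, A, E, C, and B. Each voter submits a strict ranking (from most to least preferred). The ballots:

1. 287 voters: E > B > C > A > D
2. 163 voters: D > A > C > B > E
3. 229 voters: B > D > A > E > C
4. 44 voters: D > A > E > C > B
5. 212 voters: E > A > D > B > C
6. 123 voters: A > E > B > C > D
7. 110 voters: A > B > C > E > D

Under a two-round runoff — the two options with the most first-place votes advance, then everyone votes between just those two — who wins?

A

Round 1 first-place votes: D 207, A 233, E 499, C 0, B 229.
E and A advance.
Runoff: E is preferred to A by 499 voters; A by 669.
A wins the runoff.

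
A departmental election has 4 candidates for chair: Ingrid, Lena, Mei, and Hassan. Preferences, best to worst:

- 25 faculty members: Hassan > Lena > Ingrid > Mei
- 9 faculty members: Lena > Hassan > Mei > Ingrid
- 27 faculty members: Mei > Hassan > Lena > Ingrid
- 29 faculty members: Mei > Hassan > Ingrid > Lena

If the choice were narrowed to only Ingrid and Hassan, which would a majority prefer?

Voters preferring Ingrid to Hassan: 0; preferring Hassan to Ingrid: 90.
Hassan wins the head-to-head.

Hassan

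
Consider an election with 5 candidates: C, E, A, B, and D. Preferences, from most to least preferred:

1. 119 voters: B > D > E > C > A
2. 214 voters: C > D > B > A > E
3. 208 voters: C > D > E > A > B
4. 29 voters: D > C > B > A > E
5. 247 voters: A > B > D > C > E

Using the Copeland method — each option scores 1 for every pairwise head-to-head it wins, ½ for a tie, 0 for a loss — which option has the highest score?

C

C: beats E, A, B, and D → score 4.
E: loses to C, A, B, and D → score 0.
A: beats E and B; loses to C and D → score 2.
B: beats E; loses to C, A, and D → score 1.
D: beats E, A, and B; loses to C → score 3.
C has the best pairwise record.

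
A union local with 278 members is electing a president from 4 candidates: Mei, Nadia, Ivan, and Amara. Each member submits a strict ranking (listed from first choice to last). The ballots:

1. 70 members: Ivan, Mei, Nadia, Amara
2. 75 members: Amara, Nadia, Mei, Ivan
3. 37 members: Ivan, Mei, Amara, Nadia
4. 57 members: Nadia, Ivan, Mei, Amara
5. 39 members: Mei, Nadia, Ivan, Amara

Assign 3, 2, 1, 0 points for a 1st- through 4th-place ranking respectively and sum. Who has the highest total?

Ivan

Mei: 70·2 + 75·1 + 37·2 + 57·1 + 39·3 = 463
Nadia: 70·1 + 75·2 + 37·0 + 57·3 + 39·2 = 469
Ivan: 70·3 + 75·0 + 37·3 + 57·2 + 39·1 = 474
Amara: 70·0 + 75·3 + 37·1 + 57·0 + 39·0 = 262
Ivan has the highest Borda score (474).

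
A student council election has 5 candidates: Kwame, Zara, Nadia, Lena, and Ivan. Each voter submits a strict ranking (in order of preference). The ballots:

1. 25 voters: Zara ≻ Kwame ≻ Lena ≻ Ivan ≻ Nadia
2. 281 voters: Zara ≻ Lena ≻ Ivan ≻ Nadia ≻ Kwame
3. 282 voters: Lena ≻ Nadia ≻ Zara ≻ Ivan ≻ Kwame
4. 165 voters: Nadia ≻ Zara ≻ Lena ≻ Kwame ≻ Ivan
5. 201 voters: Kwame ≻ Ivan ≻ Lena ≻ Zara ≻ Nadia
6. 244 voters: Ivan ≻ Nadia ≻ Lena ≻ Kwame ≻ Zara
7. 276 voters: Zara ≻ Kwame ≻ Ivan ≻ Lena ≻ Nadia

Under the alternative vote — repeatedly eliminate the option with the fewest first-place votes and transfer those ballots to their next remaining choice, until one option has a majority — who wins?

Zara

Round 1: Kwame 201, Zara 582, Nadia 165, Lena 282, Ivan 244. Eliminate Nadia.
Round 2: Kwame 201, Zara 747, Lena 282, Ivan 244. Zara has a majority.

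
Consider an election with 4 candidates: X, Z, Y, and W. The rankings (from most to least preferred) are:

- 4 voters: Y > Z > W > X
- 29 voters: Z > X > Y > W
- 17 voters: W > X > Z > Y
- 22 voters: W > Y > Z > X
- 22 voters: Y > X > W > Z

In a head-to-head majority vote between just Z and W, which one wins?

W

Voters preferring Z to W: 33; preferring W to Z: 61.
W wins the head-to-head.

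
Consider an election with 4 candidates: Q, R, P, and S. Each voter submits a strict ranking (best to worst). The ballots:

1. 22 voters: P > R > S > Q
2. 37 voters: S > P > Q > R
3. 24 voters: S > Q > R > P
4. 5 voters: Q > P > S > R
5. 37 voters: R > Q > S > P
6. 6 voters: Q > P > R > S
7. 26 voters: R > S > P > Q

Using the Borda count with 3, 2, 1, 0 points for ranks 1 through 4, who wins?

S

Q: 22·0 + 37·1 + 24·2 + 5·3 + 37·2 + 6·3 + 26·0 = 192
R: 22·2 + 37·0 + 24·1 + 5·0 + 37·3 + 6·1 + 26·3 = 263
P: 22·3 + 37·2 + 24·0 + 5·2 + 37·0 + 6·2 + 26·1 = 188
S: 22·1 + 37·3 + 24·3 + 5·1 + 37·1 + 6·0 + 26·2 = 299
S has the highest Borda score (299).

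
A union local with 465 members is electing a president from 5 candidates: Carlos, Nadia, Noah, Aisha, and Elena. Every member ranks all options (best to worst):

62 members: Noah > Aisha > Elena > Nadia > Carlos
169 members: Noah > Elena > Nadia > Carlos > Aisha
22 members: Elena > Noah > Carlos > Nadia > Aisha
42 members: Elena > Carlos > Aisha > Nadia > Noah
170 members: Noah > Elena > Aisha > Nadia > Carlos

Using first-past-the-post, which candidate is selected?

First-place votes: Carlos 0, Nadia 0, Noah 401, Aisha 0, Elena 64.
Noah has the most first-place votes.

Noah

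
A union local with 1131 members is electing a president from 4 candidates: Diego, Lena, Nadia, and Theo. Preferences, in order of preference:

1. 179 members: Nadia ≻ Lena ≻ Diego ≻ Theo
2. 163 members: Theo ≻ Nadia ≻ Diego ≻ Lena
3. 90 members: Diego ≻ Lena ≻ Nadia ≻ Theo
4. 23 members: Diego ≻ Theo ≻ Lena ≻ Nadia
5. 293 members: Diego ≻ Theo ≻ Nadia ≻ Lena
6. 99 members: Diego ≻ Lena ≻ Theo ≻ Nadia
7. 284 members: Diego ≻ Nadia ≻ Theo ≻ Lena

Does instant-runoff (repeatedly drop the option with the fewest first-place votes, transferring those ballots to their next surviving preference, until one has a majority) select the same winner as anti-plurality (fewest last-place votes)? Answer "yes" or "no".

Instant-runoff — R1 Diego 789, Lena 0, Nadia 179, Theo 163 (Diego winner). Winner: Diego.
Anti-plurality — last-place votes: Diego 0, Lena 740, Nadia 122, Theo 269. Winner: Diego.
The two methods agree.

yes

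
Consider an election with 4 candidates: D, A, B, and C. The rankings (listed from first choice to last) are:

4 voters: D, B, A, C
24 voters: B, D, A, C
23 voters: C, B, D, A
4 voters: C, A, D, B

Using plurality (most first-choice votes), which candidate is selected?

First-place votes: D 4, A 0, B 24, C 27.
C has the most first-place votes.

C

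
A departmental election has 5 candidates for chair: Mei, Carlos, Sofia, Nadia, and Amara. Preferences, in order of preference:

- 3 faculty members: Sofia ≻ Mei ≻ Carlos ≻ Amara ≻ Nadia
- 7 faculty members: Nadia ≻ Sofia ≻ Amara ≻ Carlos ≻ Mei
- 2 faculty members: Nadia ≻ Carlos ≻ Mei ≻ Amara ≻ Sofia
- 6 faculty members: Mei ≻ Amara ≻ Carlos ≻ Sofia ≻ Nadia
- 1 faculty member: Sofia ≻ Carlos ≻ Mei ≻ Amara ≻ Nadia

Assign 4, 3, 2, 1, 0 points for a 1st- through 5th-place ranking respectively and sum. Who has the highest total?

Sofia

Mei: 3·3 + 7·0 + 2·2 + 6·4 + 1·2 = 39
Carlos: 3·2 + 7·1 + 2·3 + 6·2 + 1·3 = 34
Sofia: 3·4 + 7·3 + 2·0 + 6·1 + 1·4 = 43
Nadia: 3·0 + 7·4 + 2·4 + 6·0 + 1·0 = 36
Amara: 3·1 + 7·2 + 2·1 + 6·3 + 1·1 = 38
Sofia has the highest Borda score (43).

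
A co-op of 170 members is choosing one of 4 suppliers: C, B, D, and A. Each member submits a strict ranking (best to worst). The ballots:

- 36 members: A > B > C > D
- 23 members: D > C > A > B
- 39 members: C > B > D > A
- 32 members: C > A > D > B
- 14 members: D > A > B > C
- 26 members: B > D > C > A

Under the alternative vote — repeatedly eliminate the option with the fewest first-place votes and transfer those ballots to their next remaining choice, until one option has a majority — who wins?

Round 1: C 71, B 26, D 37, A 36. Eliminate B.
Round 2: C 71, D 63, A 36. Eliminate A.
Round 3: C 107, D 63. C has a majority.

C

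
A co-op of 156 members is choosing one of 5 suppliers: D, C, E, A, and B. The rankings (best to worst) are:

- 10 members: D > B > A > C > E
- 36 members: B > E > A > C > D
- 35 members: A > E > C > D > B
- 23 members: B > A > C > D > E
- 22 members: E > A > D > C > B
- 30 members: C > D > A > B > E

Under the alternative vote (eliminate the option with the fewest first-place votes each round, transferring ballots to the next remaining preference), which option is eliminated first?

Round 1: D 10, C 30, E 22, A 35, B 59. Eliminate D.

D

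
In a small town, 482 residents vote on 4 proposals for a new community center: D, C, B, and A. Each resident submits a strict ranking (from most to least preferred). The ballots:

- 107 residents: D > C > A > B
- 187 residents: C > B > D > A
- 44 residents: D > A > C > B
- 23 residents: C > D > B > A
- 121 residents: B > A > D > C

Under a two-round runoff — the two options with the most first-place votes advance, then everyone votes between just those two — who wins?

Round 1 first-place votes: D 151, C 210, B 121, A 0.
C and D advance.
Runoff: C is preferred to D by 210 voters; D by 272.
D wins the runoff.

D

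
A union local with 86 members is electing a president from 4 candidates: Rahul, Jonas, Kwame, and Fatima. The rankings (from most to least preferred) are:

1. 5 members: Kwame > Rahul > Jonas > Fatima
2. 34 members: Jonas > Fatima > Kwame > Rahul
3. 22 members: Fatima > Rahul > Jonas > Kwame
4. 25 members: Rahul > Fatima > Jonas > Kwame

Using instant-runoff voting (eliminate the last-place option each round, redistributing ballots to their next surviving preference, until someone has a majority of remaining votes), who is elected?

Round 1: Rahul 25, Jonas 34, Kwame 5, Fatima 22. Eliminate Kwame.
Round 2: Rahul 30, Jonas 34, Fatima 22. Eliminate Fatima.
Round 3: Rahul 52, Jonas 34. Rahul has a majority.

Rahul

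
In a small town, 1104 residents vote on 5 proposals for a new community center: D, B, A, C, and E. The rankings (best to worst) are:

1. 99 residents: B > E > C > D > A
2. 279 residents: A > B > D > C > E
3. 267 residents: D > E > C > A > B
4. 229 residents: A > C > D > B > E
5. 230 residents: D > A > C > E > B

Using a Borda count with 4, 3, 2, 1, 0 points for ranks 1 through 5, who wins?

D

D: 99·1 + 279·2 + 267·4 + 229·2 + 230·4 = 3103
B: 99·4 + 279·3 + 267·0 + 229·1 + 230·0 = 1462
A: 99·0 + 279·4 + 267·1 + 229·4 + 230·3 = 2989
C: 99·2 + 279·1 + 267·2 + 229·3 + 230·2 = 2158
E: 99·3 + 279·0 + 267·3 + 229·0 + 230·1 = 1328
D has the highest Borda score (3103).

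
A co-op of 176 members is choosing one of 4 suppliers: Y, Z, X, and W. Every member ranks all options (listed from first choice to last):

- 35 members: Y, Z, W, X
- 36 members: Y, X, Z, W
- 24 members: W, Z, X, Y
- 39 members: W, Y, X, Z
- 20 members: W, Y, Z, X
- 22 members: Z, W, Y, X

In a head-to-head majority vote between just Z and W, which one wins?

Z

Voters preferring Z to W: 93; preferring W to Z: 83.
Z wins the head-to-head.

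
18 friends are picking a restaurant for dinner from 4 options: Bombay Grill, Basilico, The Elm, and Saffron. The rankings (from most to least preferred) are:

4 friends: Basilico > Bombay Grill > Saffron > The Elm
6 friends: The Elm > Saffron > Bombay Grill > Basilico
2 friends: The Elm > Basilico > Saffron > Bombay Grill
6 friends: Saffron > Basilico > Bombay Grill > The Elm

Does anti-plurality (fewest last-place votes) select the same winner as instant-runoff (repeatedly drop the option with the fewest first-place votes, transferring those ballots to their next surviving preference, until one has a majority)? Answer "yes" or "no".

Anti-plurality — last-place votes: Bombay Grill 2, Basilico 6, The Elm 10, Saffron 0. Winner: Saffron.
Instant-runoff — R1 Bombay Grill 0, Basilico 4, The Elm 8, Saffron 6 (Bombay Grill out); R2 Basilico 4, The Elm 8, Saffron 6 (Basilico out); R3 The Elm 8, Saffron 10 (Saffron winner). Winner: Saffron.
The two methods agree.

yes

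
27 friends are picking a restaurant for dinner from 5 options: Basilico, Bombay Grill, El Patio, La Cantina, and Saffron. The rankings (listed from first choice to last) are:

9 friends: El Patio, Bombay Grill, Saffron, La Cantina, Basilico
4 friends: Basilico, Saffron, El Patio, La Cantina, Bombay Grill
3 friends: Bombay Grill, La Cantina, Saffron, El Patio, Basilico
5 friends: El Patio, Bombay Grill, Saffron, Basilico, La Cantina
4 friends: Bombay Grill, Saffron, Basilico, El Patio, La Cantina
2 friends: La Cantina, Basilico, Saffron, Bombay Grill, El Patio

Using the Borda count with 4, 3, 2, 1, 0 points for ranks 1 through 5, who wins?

Basilico: 9·0 + 4·4 + 3·0 + 5·1 + 4·2 + 2·3 = 35
Bombay Grill: 9·3 + 4·0 + 3·4 + 5·3 + 4·4 + 2·1 = 72
El Patio: 9·4 + 4·2 + 3·1 + 5·4 + 4·1 + 2·0 = 71
La Cantina: 9·1 + 4·1 + 3·3 + 5·0 + 4·0 + 2·4 = 30
Saffron: 9·2 + 4·3 + 3·2 + 5·2 + 4·3 + 2·2 = 62
Bombay Grill has the highest Borda score (72).

Bombay Grill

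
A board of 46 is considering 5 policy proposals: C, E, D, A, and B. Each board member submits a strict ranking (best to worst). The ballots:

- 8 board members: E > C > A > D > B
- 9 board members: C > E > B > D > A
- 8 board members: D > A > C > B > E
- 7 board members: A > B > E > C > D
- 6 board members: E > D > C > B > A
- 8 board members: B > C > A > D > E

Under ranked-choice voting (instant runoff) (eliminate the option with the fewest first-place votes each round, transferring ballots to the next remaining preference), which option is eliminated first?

Round 1: C 9, E 14, D 8, A 7, B 8. Eliminate A.

A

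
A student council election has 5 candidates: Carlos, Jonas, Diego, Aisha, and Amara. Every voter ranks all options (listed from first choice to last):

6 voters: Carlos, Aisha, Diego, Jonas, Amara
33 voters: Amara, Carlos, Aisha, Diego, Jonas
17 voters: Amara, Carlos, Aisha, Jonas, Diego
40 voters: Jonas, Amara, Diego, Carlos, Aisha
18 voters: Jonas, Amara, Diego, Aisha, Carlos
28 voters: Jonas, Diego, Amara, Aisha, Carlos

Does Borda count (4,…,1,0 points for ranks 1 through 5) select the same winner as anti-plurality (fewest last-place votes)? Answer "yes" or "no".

yes

Borda — scores: Carlos 214, Jonas 367, Diego 245, Aisha 164, Amara 430. Winner: Amara.
Anti-plurality — last-place votes: Carlos 46, Jonas 33, Diego 17, Aisha 40, Amara 6. Winner: Amara.
The two methods agree.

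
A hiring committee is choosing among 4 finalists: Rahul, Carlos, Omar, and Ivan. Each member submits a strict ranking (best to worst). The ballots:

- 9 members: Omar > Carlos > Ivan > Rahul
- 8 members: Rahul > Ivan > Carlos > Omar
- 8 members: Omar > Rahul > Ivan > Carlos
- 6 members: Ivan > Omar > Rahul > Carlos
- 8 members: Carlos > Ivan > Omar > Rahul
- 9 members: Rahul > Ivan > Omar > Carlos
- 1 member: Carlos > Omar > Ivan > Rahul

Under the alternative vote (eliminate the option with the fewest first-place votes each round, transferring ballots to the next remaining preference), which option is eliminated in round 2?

Round 1: Rahul 17, Carlos 9, Omar 17, Ivan 6. Eliminate Ivan.
Round 2: Rahul 17, Carlos 9, Omar 23. Eliminate Carlos.

Carlos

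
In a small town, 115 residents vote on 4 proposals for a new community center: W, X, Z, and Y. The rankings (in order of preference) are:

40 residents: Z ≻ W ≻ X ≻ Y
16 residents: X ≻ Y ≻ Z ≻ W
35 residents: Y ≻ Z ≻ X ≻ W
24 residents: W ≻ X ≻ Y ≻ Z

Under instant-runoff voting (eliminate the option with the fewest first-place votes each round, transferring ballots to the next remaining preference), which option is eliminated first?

X

Round 1: W 24, X 16, Z 40, Y 35. Eliminate X.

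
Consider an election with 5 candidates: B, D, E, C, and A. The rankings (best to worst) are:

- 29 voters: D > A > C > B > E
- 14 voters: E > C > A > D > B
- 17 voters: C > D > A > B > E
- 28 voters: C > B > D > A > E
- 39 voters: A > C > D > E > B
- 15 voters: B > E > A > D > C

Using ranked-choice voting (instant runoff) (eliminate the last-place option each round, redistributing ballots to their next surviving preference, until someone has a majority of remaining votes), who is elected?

Round 1: B 15, D 29, E 14, C 45, A 39. Eliminate E.
Round 2: B 15, D 29, C 59, A 39. Eliminate B.
Round 3: D 29, C 59, A 54. Eliminate D.
Round 4: C 59, A 83. A has a majority.

A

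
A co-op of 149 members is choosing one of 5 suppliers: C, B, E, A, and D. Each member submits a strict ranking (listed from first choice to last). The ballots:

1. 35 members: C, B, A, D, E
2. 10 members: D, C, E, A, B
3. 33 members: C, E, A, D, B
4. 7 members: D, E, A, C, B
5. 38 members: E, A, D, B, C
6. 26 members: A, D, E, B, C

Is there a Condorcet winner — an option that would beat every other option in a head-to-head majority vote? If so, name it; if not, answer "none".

none

Checking pairwise contests:
D beats C 81–68.
C beats B 85–64.
C beats E 78–71.
C beats A 78–71.
A beats D 132–17.
Every option loses at least one head-to-head, so there is no Condorcet winner.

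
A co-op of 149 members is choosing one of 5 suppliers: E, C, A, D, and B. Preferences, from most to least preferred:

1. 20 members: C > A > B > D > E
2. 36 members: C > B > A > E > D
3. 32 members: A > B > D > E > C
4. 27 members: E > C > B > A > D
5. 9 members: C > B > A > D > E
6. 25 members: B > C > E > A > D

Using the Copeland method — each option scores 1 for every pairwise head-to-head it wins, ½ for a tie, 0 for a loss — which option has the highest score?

C

E: beats D; loses to C, A, and B → score 1.
C: beats E, A, D, and B → score 4.
A: beats E and D; loses to C and B → score 2.
D: loses to E, C, A, and B → score 0.
B: beats E, A, and D; loses to C → score 3.
C has the best pairwise record.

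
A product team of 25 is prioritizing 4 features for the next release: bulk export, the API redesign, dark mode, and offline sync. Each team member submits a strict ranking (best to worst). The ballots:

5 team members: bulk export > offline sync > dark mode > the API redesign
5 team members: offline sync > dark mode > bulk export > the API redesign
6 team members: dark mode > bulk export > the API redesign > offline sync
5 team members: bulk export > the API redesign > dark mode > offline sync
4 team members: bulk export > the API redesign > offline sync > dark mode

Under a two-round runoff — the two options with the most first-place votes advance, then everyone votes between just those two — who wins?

bulk export

Round 1 first-place votes: bulk export 14, the API redesign 0, dark mode 6, offline sync 5.
bulk export and dark mode advance.
Runoff: bulk export is preferred to dark mode by 14 voters; dark mode by 11.
bulk export wins the runoff.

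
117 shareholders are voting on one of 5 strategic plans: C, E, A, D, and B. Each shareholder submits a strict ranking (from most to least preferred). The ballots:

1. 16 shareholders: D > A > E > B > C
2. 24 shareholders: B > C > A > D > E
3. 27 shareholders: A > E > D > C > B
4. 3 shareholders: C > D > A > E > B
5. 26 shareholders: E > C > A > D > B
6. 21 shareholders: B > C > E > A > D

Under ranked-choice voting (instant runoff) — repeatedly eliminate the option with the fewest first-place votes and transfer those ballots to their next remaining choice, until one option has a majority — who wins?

Round 1: C 3, E 26, A 27, D 16, B 45. Eliminate C.
Round 2: E 26, A 27, D 19, B 45. Eliminate D.
Round 3: E 26, A 46, B 45. Eliminate E.
Round 4: A 72, B 45. A has a majority.

A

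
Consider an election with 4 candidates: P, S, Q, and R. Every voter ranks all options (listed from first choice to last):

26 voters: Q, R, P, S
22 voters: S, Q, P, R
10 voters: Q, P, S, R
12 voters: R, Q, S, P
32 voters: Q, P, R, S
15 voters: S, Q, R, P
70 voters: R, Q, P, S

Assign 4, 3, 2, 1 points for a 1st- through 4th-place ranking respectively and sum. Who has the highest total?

P: 26·2 + 22·2 + 10·3 + 12·1 + 32·3 + 15·1 + 70·2 = 389
S: 26·1 + 22·4 + 10·2 + 12·2 + 32·1 + 15·4 + 70·1 = 320
Q: 26·4 + 22·3 + 10·4 + 12·3 + 32·4 + 15·3 + 70·3 = 629
R: 26·3 + 22·1 + 10·1 + 12·4 + 32·2 + 15·2 + 70·4 = 532
Q has the highest Borda score (629).

Q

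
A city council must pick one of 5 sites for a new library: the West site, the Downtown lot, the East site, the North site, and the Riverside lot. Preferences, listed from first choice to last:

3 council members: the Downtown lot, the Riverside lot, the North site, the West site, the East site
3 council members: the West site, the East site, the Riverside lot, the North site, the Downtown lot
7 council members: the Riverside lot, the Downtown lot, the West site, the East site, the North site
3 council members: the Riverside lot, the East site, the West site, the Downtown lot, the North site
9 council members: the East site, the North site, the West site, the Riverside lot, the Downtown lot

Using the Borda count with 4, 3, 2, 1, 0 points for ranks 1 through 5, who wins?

the Riverside lot

the West site: 3·1 + 3·4 + 7·2 + 3·2 + 9·2 = 53
the Downtown lot: 3·4 + 3·0 + 7·3 + 3·1 + 9·0 = 36
the East site: 3·0 + 3·3 + 7·1 + 3·3 + 9·4 = 61
the North site: 3·2 + 3·1 + 7·0 + 3·0 + 9·3 = 36
the Riverside lot: 3·3 + 3·2 + 7·4 + 3·4 + 9·1 = 64
the Riverside lot has the highest Borda score (64).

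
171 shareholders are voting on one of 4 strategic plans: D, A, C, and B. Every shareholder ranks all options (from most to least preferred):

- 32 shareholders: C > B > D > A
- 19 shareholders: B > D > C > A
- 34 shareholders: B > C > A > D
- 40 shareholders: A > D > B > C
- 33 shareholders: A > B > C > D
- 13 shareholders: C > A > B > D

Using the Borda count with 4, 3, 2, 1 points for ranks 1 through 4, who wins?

B

D: 32·2 + 19·3 + 34·1 + 40·3 + 33·1 + 13·1 = 321
A: 32·1 + 19·1 + 34·2 + 40·4 + 33·4 + 13·3 = 450
C: 32·4 + 19·2 + 34·3 + 40·1 + 33·2 + 13·4 = 426
B: 32·3 + 19·4 + 34·4 + 40·2 + 33·3 + 13·2 = 513
B has the highest Borda score (513).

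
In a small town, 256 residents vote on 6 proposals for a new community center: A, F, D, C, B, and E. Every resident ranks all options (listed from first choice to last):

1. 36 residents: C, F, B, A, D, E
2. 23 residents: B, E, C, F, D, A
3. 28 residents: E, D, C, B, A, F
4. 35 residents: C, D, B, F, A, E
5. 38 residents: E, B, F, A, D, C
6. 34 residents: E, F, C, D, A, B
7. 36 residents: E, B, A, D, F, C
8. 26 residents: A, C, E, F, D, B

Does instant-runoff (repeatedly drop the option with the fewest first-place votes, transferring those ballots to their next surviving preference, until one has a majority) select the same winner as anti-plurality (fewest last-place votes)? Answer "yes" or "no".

Instant-runoff — R1 A 26, F 0, D 0, C 71, B 23, E 136 (E winner). Winner: E.
Anti-plurality — last-place votes: A 23, F 28, D 0, C 74, B 60, E 71. Winner: D.
The two methods disagree.

no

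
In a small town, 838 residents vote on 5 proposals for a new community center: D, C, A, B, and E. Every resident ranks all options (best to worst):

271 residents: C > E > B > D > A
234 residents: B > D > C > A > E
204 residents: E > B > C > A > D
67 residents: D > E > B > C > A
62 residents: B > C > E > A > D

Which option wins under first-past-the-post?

First-place votes: D 67, C 271, A 0, B 296, E 204.
B has the most first-place votes.

B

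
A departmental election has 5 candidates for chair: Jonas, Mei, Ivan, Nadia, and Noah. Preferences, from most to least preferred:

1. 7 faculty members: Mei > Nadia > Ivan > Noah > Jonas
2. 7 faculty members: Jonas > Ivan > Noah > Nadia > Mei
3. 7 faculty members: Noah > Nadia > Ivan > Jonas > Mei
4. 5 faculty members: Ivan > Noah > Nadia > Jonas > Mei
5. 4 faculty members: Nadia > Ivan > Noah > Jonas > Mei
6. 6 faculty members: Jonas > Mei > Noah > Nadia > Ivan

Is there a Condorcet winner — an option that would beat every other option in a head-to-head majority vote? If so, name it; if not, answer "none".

Checking pairwise contests:
Ivan beats Jonas 23–13.
Jonas beats Mei 29–7.
Nadia beats Ivan 24–12.
Noah beats Nadia 25–11.
Ivan beats Noah 23–13.
Every option loses at least one head-to-head, so there is no Condorcet winner.

none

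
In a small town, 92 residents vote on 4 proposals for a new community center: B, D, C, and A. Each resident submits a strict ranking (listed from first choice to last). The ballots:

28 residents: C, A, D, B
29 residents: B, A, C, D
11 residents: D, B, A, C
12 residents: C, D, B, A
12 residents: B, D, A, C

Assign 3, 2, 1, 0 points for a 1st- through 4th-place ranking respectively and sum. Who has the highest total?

B

B: 28·0 + 29·3 + 11·2 + 12·1 + 12·3 = 157
D: 28·1 + 29·0 + 11·3 + 12·2 + 12·2 = 109
C: 28·3 + 29·1 + 11·0 + 12·3 + 12·0 = 149
A: 28·2 + 29·2 + 11·1 + 12·0 + 12·1 = 137
B has the highest Borda score (157).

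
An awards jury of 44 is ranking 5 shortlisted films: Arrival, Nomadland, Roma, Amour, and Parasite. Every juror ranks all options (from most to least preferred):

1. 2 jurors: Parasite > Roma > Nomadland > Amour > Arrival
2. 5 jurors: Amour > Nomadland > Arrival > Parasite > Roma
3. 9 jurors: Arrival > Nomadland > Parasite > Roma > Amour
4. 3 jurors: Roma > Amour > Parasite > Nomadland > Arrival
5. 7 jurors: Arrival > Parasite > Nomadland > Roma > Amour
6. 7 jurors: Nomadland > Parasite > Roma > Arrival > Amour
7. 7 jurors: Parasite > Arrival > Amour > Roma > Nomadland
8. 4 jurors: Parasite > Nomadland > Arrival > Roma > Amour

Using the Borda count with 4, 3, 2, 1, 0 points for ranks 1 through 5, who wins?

Arrival: 2·0 + 5·2 + 9·4 + 3·0 + 7·4 + 7·1 + 7·3 + 4·2 = 110
Nomadland: 2·2 + 5·3 + 9·3 + 3·1 + 7·2 + 7·4 + 7·0 + 4·3 = 103
Roma: 2·3 + 5·0 + 9·1 + 3·4 + 7·1 + 7·2 + 7·1 + 4·1 = 59
Amour: 2·1 + 5·4 + 9·0 + 3·3 + 7·0 + 7·0 + 7·2 + 4·0 = 45
Parasite: 2·4 + 5·1 + 9·2 + 3·2 + 7·3 + 7·3 + 7·4 + 4·4 = 123
Parasite has the highest Borda score (123).

Parasite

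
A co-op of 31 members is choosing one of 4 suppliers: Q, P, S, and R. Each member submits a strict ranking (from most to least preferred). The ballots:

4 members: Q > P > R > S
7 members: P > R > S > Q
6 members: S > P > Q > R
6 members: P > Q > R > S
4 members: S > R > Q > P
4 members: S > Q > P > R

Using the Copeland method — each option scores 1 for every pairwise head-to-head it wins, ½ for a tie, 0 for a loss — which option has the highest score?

Q: beats R; loses to P and S → score 1.
P: beats Q, S, and R → score 3.
S: beats Q; loses to P and R → score 1.
R: beats S; loses to Q and P → score 1.
P has the best pairwise record.

P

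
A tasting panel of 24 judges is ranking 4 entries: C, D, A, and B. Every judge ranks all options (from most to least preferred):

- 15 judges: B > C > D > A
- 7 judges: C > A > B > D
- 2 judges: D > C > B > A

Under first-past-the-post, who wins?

First-place votes: C 7, D 2, A 0, B 15.
B has the most first-place votes.

B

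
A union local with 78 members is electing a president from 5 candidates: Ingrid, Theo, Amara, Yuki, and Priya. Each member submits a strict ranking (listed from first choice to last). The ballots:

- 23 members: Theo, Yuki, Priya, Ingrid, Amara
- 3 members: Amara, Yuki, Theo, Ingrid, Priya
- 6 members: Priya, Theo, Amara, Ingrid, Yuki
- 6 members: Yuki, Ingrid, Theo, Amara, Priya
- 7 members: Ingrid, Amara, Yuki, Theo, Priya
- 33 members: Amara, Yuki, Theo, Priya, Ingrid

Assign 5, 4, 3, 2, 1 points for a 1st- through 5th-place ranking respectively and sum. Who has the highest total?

Yuki

Ingrid: 23·2 + 3·2 + 6·2 + 6·4 + 7·5 + 33·1 = 156
Theo: 23·5 + 3·3 + 6·4 + 6·3 + 7·2 + 33·3 = 279
Amara: 23·1 + 3·5 + 6·3 + 6·2 + 7·4 + 33·5 = 261
Yuki: 23·4 + 3·4 + 6·1 + 6·5 + 7·3 + 33·4 = 293
Priya: 23·3 + 3·1 + 6·5 + 6·1 + 7·1 + 33·2 = 181
Yuki has the highest Borda score (293).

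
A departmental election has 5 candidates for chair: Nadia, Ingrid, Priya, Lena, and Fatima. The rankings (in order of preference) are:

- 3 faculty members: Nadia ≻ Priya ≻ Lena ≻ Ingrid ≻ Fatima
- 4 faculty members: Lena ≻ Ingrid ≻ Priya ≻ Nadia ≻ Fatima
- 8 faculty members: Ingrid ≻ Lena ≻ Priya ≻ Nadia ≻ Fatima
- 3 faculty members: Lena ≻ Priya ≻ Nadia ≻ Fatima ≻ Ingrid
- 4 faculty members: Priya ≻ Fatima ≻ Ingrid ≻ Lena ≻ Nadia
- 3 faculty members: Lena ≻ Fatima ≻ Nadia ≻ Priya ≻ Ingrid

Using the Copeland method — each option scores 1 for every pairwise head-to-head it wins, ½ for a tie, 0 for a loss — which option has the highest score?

Lena

Nadia: beats Fatima; loses to Ingrid, Priya, and Lena → score 1.
Ingrid: beats Nadia and Fatima; loses to Priya and Lena → score 2.
Priya: beats Nadia, Ingrid, and Fatima; loses to Lena → score 3.
Lena: beats Nadia, Ingrid, Priya, and Fatima → score 4.
Fatima: loses to Nadia, Ingrid, Priya, and Lena → score 0.
Lena has the best pairwise record.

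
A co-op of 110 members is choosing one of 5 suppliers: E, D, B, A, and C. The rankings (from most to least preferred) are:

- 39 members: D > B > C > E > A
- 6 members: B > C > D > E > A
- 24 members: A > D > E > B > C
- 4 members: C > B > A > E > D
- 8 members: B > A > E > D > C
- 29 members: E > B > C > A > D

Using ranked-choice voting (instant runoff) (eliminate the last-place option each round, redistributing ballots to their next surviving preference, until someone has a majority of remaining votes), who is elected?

A

Round 1: E 29, D 39, B 14, A 24, C 4. Eliminate C.
Round 2: E 29, D 39, B 18, A 24. Eliminate B.
Round 3: E 29, D 45, A 36. Eliminate E.
Round 4: D 45, A 65. A has a majority.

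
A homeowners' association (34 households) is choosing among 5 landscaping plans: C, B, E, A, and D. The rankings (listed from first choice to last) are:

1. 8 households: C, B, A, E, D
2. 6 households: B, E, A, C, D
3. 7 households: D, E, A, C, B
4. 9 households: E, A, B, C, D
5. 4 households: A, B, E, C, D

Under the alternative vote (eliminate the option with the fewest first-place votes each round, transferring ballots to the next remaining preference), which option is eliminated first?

Round 1: C 8, B 6, E 9, A 4, D 7. Eliminate A.

A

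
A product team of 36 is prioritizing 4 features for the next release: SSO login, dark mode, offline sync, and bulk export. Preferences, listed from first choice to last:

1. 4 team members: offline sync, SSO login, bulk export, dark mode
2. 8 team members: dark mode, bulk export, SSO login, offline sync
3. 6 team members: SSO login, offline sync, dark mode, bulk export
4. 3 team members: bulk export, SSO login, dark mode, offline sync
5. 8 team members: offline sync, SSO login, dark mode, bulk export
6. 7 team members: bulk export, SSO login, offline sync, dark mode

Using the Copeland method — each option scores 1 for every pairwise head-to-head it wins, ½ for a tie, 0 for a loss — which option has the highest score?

SSO login

SSO login: beats dark mode and offline sync; ties bulk export → score 2.5.
dark mode: beats bulk export; loses to SSO login and offline sync → score 1.
offline sync: beats dark mode; ties bulk export; loses to SSO login → score 1.5.
bulk export: ties SSO login and offline sync; loses to dark mode → score 1.
SSO login has the best pairwise record.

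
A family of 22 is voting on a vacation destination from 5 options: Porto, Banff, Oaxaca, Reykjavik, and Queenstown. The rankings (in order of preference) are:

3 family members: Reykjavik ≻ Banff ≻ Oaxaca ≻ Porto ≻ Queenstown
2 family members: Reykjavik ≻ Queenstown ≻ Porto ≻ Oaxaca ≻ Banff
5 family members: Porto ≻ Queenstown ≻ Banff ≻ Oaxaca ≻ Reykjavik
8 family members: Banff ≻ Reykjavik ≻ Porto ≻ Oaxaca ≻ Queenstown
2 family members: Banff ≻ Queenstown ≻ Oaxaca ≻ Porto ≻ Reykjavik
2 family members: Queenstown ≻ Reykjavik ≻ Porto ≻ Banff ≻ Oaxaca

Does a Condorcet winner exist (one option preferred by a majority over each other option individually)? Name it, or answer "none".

Banff

Banff vs Porto: 13–9 for Banff.
Banff vs Oaxaca: 20–2 for Banff.
Banff vs Reykjavik: 15–7 for Banff.
Banff vs Queenstown: 13–9 for Banff.
Banff beats every other option head-to-head.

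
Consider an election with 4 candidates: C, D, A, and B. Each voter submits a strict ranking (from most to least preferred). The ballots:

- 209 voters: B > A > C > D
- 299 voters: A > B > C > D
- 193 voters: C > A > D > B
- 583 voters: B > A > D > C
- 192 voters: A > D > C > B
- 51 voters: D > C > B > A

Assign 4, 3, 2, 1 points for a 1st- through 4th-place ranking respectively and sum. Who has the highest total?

C: 209·2 + 299·2 + 193·4 + 583·1 + 192·2 + 51·3 = 2908
D: 209·1 + 299·1 + 193·2 + 583·2 + 192·3 + 51·4 = 2840
A: 209·3 + 299·4 + 193·3 + 583·3 + 192·4 + 51·1 = 4970
B: 209·4 + 299·3 + 193·1 + 583·4 + 192·1 + 51·2 = 4552
A has the highest Borda score (4970).

A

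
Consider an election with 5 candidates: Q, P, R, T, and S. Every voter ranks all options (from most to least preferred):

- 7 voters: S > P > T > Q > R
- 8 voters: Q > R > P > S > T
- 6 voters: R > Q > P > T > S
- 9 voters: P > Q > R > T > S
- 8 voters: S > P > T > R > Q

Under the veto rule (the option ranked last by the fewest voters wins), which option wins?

P

Last-place votes: Q 8, P 0, R 7, T 8, S 15.
P is ranked last by the fewest voters, so P wins.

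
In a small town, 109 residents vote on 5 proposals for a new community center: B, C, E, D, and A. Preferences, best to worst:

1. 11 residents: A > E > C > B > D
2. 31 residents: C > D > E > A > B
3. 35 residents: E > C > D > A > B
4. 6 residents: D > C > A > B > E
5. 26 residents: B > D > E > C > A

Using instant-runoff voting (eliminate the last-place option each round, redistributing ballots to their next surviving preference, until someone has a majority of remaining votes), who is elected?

E

Round 1: B 26, C 31, E 35, D 6, A 11. Eliminate D.
Round 2: B 26, C 37, E 35, A 11. Eliminate A.
Round 3: B 26, C 37, E 46. Eliminate B.
Round 4: C 37, E 72. E has a majority.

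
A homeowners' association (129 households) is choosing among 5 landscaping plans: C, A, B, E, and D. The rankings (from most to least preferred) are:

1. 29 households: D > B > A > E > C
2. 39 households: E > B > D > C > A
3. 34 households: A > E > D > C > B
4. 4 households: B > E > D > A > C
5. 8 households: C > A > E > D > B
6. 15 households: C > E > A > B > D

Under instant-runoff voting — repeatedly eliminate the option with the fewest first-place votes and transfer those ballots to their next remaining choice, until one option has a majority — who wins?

A

Round 1: C 23, A 34, B 4, E 39, D 29. Eliminate B.
Round 2: C 23, A 34, E 43, D 29. Eliminate C.
Round 3: A 42, E 58, D 29. Eliminate D.
Round 4: A 71, E 58. A has a majority.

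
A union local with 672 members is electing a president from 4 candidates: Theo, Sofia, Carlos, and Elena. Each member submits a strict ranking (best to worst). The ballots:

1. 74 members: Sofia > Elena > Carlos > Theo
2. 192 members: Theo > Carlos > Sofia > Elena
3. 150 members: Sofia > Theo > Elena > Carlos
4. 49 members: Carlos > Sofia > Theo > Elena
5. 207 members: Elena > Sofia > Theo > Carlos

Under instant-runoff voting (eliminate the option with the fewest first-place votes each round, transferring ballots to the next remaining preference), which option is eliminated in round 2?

Round 1: Theo 192, Sofia 224, Carlos 49, Elena 207. Eliminate Carlos.
Round 2: Theo 192, Sofia 273, Elena 207. Eliminate Theo.

Theo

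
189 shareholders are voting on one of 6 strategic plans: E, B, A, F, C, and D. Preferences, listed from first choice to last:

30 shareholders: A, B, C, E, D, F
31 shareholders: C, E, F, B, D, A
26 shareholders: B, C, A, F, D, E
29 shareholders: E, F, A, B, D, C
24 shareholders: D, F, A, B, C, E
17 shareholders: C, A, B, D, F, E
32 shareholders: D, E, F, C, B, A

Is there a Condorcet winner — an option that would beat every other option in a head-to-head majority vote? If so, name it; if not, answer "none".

none

Checking pairwise contests:
B beats E 97–92.
A beats B 100–89.
F beats A 116–73.
E beats F 122–67.
B beats C 109–80.
B beats D 133–56.
Every option loses at least one head-to-head, so there is no Condorcet winner.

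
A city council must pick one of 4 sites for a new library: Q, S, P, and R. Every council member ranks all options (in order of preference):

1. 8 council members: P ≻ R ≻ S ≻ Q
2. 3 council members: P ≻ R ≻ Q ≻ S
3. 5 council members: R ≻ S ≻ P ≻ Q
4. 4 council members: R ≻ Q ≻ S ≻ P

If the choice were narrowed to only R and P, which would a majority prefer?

P

Voters preferring R to P: 9; preferring P to R: 11.
P wins the head-to-head.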